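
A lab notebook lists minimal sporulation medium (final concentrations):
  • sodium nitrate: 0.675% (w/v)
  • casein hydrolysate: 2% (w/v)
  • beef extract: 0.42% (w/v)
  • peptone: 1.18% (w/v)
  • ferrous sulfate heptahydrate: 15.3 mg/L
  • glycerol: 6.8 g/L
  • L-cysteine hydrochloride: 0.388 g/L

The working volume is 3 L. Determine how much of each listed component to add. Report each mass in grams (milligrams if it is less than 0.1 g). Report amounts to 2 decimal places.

Scale factor relative to 1 L: 3.
sodium nitrate: 0.675 g per 100 mL × 3000 mL ÷ 100 = 20.25 g
casein hydrolysate: 2 g per 100 mL × 3000 mL ÷ 100 = 60.00 g
beef extract: 0.42 g per 100 mL × 3000 mL ÷ 100 = 12.60 g
peptone: 1.18% w/v = 11.8 g/L → 11.8 × 3 L = 35.40 g
ferrous sulfate heptahydrate: 15.3 mg/L × 3 L = 45.90 mg
glycerol: 6.8 g/L × 3 L = 20.40 g
L-cysteine hydrochloride: 0.388 g/L × 3 L = 1.16 g

sodium nitrate 20.25 g; casein hydrolysate 60.00 g; beef extract 12.60 g; peptone 35.40 g; ferrous sulfate heptahydrate 45.90 mg; glycerol 20.40 g; L-cysteine hydrochloride 1.16 g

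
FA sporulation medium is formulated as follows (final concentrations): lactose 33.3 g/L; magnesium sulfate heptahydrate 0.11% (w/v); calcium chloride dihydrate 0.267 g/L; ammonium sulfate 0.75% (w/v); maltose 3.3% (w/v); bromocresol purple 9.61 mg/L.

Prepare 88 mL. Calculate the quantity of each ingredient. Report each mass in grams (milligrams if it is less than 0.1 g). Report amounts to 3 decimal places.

lactose 2.930 g; magnesium sulfate heptahydrate 96.800 mg; calcium chloride dihydrate 23.496 mg; ammonium sulfate 0.660 g; maltose 2.904 g; bromocresol purple 0.846 mg

Target volume = 88 mL = 0.088 L.
lactose: 33.3 g/L × 0.088 L = 2.930 g
magnesium sulfate heptahydrate: 0.11 g per 100 mL × 88 mL ÷ 100 = 0.0968 g = 96.800 mg
calcium chloride dihydrate: 0.267 g/L × 0.088 L = 0.023496 g = 23.496 mg
ammonium sulfate: 0.75 g per 100 mL × 88 mL ÷ 100 = 0.660 g
maltose: 3.3 g per 100 mL × 88 mL ÷ 100 = 2.904 g
bromocresol purple: 9.61 mg/L × 0.088 L = 0.846 mg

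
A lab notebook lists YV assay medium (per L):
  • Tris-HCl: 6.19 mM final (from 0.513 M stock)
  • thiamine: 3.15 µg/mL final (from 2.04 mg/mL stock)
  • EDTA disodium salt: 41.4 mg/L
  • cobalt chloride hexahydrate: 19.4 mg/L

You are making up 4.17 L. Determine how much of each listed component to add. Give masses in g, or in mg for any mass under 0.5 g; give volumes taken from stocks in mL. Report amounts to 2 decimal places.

Working volume: 4.17 L.
Tris-HCl: C1V1 = C2V2 → 6.19 mM × 4170 mL ÷ 513 mM = 50.32 mL
thiamine: dilute stock: 3.15 µg/mL × 4170 mL ÷ 2040 µg/mL = 6.44 mL
EDTA disodium salt: 41.4 mg/L × 4.17 L = 172.64 mg
cobalt chloride hexahydrate: 19.4 mg/L × 4.17 L = 80.90 mg

Tris-HCl 50.32 mL; thiamine 6.44 mL; EDTA disodium salt 172.64 mg; cobalt chloride hexahydrate 80.90 mg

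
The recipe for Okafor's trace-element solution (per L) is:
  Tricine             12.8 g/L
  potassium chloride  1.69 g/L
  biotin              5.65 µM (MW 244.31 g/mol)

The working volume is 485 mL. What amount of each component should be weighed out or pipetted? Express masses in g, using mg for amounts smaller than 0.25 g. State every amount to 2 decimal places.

Target volume = 485 mL = 0.485 L.
Tricine: 12.8 g/L × 0.485 L = 6.21 g
potassium chloride: 1.69 g/L × 0.485 L = 0.82 g
biotin: 5.65 µmol/L × 244.31 g/mol × 0.485 L ÷ 1000 = 0.67 mg

Tricine 6.21 g; potassium chloride 0.82 g; biotin 0.67 mg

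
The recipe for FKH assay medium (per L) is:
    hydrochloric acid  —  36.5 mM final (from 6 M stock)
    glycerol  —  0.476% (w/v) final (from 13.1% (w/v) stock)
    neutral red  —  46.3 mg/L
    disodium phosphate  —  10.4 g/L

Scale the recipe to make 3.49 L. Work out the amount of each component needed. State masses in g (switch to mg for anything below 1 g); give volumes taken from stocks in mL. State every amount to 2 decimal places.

Working volume: 3.49 L.
hydrochloric acid: V = C2·V2/C1 = 36.5 mM × 3490 mL ÷ 6000 mM = 21.23 mL
glycerol: C1V1 = C2V2 → 0.476% ÷ 13.1% × 3490 mL = 126.81 mL
neutral red: 46.3 mg/L × 3.49 L = 161.59 mg
disodium phosphate: 10.4 g/L × 3.49 L = 36.30 g

hydrochloric acid 21.23 mL; glycerol 126.81 mL; neutral red 161.59 mg; disodium phosphate 36.30 g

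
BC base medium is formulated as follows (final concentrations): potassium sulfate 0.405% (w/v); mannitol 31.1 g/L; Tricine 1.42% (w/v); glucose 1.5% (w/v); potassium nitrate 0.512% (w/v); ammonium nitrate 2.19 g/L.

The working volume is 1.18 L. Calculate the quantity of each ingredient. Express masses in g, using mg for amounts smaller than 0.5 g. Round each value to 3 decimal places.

Working volume: 1.18 L.
potassium sulfate: 0.405 g per 100 mL × 1180 mL ÷ 100 = 4.779 g
mannitol: 31.1 g/L × 1.18 L = 36.698 g
Tricine: 1.42 g per 100 mL × 1180 mL ÷ 100 = 16.756 g
glucose: 1.5 g per 100 mL × 1180 mL ÷ 100 = 17.700 g
potassium nitrate: 0.512% w/v = 5.12 g/L → 5.12 × 1.18 L = 6.042 g
ammonium nitrate: 2.19 g/L × 1.18 L = 2.584 g

potassium sulfate 4.779 g; mannitol 36.698 g; Tricine 16.756 g; glucose 17.700 g; potassium nitrate 6.042 g; ammonium nitrate 2.584 g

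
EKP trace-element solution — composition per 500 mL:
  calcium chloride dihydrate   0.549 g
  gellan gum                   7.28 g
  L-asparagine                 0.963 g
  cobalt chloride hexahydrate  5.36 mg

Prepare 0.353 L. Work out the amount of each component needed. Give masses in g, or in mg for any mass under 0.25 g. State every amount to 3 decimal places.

calcium chloride dihydrate 0.388 g; gellan gum 5.140 g; L-asparagine 0.680 g; cobalt chloride hexahydrate 3.784 mg

Scale factor = 353 mL / 500 mL = 0.706.
calcium chloride dihydrate: 0.549 g × (353 mL / 500 mL) = 0.388 g
gellan gum: 7.28 g × (353 mL / 500 mL) = 5.140 g
L-asparagine: 0.963 g × (353 mL / 500 mL) = 0.680 g
cobalt chloride hexahydrate: 5.36 mg × (353 mL / 500 mL) = 3.784 mg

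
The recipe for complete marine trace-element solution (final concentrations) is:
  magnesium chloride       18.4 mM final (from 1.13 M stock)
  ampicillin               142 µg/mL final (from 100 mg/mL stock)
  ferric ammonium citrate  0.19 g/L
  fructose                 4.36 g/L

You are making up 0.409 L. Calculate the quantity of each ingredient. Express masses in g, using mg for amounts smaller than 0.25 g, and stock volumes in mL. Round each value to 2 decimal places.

magnesium chloride 6.66 mL; ampicillin 0.58 mL; ferric ammonium citrate 77.71 mg; fructose 1.78 g

Scale factor relative to 1 L: 0.409.
magnesium chloride: C1V1 = C2V2 → 18.4 mM × 409 mL ÷ 1130 mM = 6.66 mL
ampicillin: dilute stock: 142 µg/mL × 409 mL ÷ 100000 µg/mL = 0.58 mL
ferric ammonium citrate: 0.19 g/L × 0.409 L = 0.07771 g = 77.71 mg
fructose: 4.36 g/L × 0.409 L = 1.78 g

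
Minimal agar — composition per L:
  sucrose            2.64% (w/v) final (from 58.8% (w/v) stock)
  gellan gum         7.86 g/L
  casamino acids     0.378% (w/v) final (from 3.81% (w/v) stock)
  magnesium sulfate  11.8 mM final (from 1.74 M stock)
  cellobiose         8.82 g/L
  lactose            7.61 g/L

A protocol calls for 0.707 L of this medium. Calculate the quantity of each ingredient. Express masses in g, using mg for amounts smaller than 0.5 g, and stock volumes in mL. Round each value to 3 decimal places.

sucrose 31.743 mL; gellan gum 5.557 g; casamino acids 70.143 mL; magnesium sulfate 4.795 mL; cellobiose 6.236 g; lactose 5.380 g

Working volume: 0.707 L.
sucrose: dilute stock: 2.64% ÷ 58.8% × 707 mL = 31.743 mL
gellan gum: 7.86 g/L × 0.707 L = 5.557 g
casamino acids: C1V1 = C2V2 → 0.378% ÷ 3.81% × 707 mL = 70.143 mL
magnesium sulfate: V = C2·V2/C1 = 11.8 mM × 707 mL ÷ 1740 mM = 4.795 mL
cellobiose: 8.82 g/L × 0.707 L = 6.236 g
lactose: 7.61 g/L × 0.707 L = 5.380 g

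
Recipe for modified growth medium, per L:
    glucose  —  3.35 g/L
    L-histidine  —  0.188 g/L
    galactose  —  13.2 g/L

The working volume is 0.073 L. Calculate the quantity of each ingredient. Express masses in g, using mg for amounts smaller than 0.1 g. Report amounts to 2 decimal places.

Scale factor relative to 1 L: 0.073.
glucose: 3.35 g/L × 0.073 L = 0.24 g
L-histidine: 0.188 g/L × 0.073 L = 0.013724 g = 13.72 mg
galactose: 13.2 g/L × 0.073 L = 0.96 g

glucose 0.24 g; L-histidine 13.72 mg; galactose 0.96 g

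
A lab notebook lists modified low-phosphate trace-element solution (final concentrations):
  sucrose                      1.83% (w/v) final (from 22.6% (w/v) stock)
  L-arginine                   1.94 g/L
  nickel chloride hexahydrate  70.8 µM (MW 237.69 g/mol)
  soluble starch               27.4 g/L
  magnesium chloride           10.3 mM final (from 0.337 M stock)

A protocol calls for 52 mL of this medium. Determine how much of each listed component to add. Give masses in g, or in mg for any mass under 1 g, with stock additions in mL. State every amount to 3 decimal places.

sucrose 4.211 mL; L-arginine 100.880 mg; nickel chloride hexahydrate 0.875 mg; soluble starch 1.425 g; magnesium chloride 1.589 mL

Target volume = 52 mL = 0.052 L.
sucrose: C1V1 = C2V2 → 1.83% ÷ 22.6% × 52 mL = 4.211 mL
L-arginine: 1.94 g/L × 0.052 L = 0.10088 g = 100.880 mg
nickel chloride hexahydrate: 70.8 µmol/L × 237.69 g/mol × 0.052 L ÷ 1000 = 0.875 mg
soluble starch: 27.4 g/L × 0.052 L = 1.425 g
magnesium chloride: V = C2·V2/C1 = 10.3 mM × 52 mL ÷ 337 mM = 1.589 mL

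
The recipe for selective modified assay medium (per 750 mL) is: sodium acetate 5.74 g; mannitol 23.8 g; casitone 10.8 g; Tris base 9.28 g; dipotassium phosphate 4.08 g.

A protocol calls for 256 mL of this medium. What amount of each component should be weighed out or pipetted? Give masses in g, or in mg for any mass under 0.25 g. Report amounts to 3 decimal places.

sodium acetate 1.959 g; mannitol 8.124 g; casitone 3.686 g; Tris base 3.168 g; dipotassium phosphate 1.393 g

Scale factor = 256 mL / 750 mL = 0.341333.
sodium acetate: 5.74 g × (256 mL / 750 mL) = 1.959 g
mannitol: 23.8 g × (256 mL / 750 mL) = 8.124 g
casitone: 10.8 g × (256 mL / 750 mL) = 3.686 g
Tris base: 9.28 g × (256 mL / 750 mL) = 3.168 g
dipotassium phosphate: 4.08 g × (256 mL / 750 mL) = 1.393 g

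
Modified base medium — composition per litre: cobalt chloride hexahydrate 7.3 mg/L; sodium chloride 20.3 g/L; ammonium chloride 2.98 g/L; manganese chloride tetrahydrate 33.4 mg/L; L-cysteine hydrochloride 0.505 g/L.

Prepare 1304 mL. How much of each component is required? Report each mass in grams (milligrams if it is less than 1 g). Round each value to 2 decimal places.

cobalt chloride hexahydrate 9.52 mg; sodium chloride 26.47 g; ammonium chloride 3.89 g; manganese chloride tetrahydrate 43.55 mg; L-cysteine hydrochloride 658.52 mg

Target volume = 1304 mL = 1.304 L.
cobalt chloride hexahydrate: 7.3 mg/L × 1.304 L = 9.52 mg
sodium chloride: 20.3 g/L × 1.304 L = 26.47 g
ammonium chloride: 2.98 g/L × 1.304 L = 3.89 g
manganese chloride tetrahydrate: 33.4 mg/L × 1.304 L = 43.55 mg
L-cysteine hydrochloride: 0.505 g/L × 1.304 L = 0.65852 g = 658.52 mg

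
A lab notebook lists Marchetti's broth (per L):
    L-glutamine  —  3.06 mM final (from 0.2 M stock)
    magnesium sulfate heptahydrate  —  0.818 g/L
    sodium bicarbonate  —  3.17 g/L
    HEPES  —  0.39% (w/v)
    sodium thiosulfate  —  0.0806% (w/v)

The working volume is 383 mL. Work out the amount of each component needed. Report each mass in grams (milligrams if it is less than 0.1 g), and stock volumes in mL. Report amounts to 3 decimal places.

L-glutamine 5.860 mL; magnesium sulfate heptahydrate 0.313 g; sodium bicarbonate 1.214 g; HEPES 1.494 g; sodium thiosulfate 0.309 g

Scale factor relative to 1 L: 0.383.
L-glutamine: V = C2·V2/C1 = 3.06 mM × 383 mL ÷ 200 mM = 5.860 mL
magnesium sulfate heptahydrate: 0.818 g/L × 0.383 L = 0.313 g
sodium bicarbonate: 3.17 g/L × 0.383 L = 1.214 g
HEPES: 0.39% w/v = 3.9 g/L → 3.9 × 0.383 L = 1.494 g
sodium thiosulfate: 0.0806% w/v = 0.806 g/L → 0.806 × 0.383 L = 0.309 g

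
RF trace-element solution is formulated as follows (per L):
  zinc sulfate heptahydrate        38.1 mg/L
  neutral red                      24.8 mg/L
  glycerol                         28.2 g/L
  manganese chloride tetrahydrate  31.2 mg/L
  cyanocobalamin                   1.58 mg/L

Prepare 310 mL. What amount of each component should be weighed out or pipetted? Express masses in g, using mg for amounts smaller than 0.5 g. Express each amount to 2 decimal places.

Scale factor relative to 1 L: 0.31.
zinc sulfate heptahydrate: 38.1 mg/L × 0.31 L = 11.81 mg
neutral red: 24.8 mg/L × 0.31 L = 7.69 mg
glycerol: 28.2 g/L × 0.31 L = 8.74 g
manganese chloride tetrahydrate: 31.2 mg/L × 0.31 L = 9.67 mg
cyanocobalamin: 1.58 mg/L × 0.31 L = 0.49 mg

zinc sulfate heptahydrate 11.81 mg; neutral red 7.69 mg; glycerol 8.74 g; manganese chloride tetrahydrate 9.67 mg; cyanocobalamin 0.49 mg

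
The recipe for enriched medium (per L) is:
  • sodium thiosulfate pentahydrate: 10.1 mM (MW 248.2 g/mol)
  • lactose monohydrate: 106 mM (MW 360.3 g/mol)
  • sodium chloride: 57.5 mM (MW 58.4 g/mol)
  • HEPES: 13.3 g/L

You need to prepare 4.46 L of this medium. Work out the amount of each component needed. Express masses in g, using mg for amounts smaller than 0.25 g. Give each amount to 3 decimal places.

Scale factor relative to 1 L: 4.46.
sodium thiosulfate pentahydrate: 10.1 mmol/L × 248.2 g/mol × 4.46 L ÷ 1000 = 11.180 g
lactose monohydrate: 106 mmol/L × 360.3 g/mol × 4.46 L ÷ 1000 = 170.335 g
sodium chloride: 57.5 mmol/L × 58.4 g/mol × 4.46 L ÷ 1000 = 14.977 g
HEPES: 13.3 g/L × 4.46 L = 59.318 g

sodium thiosulfate pentahydrate 11.180 g; lactose monohydrate 170.335 g; sodium chloride 14.977 g; HEPES 59.318 g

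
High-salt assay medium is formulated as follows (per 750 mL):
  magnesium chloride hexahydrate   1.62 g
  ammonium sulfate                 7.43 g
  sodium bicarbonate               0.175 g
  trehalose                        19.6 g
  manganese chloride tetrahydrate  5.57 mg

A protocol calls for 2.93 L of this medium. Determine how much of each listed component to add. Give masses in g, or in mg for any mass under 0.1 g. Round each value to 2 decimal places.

Ratio of target to recipe volume: 2930 / 750 = 3.90667.
magnesium chloride hexahydrate: 1.62 g × (2930 mL / 750 mL) = 6.33 g
ammonium sulfate: 7.43 g × (2930 mL / 750 mL) = 29.03 g
sodium bicarbonate: 0.175 g × (2930 mL / 750 mL) = 0.68 g
trehalose: 19.6 g × (2930 mL / 750 mL) = 76.57 g
manganese chloride tetrahydrate: 5.57 mg × (2930 mL / 750 mL) = 21.76 mg

magnesium chloride hexahydrate 6.33 g; ammonium sulfate 29.03 g; sodium bicarbonate 0.68 g; trehalose 76.57 g; manganese chloride tetrahydrate 21.76 mg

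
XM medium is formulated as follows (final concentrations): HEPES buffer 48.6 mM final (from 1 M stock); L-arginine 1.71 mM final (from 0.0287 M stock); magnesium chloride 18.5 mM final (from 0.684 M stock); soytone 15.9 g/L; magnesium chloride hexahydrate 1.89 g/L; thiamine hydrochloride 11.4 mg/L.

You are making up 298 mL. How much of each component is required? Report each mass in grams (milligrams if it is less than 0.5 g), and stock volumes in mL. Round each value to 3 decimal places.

Scale factor relative to 1 L: 0.298.
HEPES buffer: dilute stock: 48.6 mM × 298 mL ÷ 1000 mM = 14.483 mL
L-arginine: dilute stock: 1.71 mM × 298 mL ÷ 28.7 mM = 17.755 mL
magnesium chloride: C1V1 = C2V2 → 18.5 mM × 298 mL ÷ 684 mM = 8.060 mL
soytone: 15.9 g/L × 0.298 L = 4.738 g
magnesium chloride hexahydrate: 1.89 g/L × 0.298 L = 0.563 g
thiamine hydrochloride: 11.4 mg/L × 0.298 L = 3.397 mg

HEPES buffer 14.483 mL; L-arginine 17.755 mL; magnesium chloride 8.060 mL; soytone 4.738 g; magnesium chloride hexahydrate 0.563 g; thiamine hydrochloride 3.397 mg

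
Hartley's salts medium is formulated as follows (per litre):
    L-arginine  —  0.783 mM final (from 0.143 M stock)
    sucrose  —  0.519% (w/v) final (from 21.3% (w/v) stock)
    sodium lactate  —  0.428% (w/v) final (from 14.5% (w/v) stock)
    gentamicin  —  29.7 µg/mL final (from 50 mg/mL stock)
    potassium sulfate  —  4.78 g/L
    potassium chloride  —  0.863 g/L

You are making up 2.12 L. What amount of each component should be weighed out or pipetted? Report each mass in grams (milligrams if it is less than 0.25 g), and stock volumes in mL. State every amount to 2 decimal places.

Scale factor relative to 1 L: 2.12.
L-arginine: C1V1 = C2V2 → 0.783 mM × 2120 mL ÷ 143 mM = 11.61 mL
sucrose: dilute stock: 0.519% ÷ 21.3% × 2120 mL = 51.66 mL
sodium lactate: C1V1 = C2V2 → 0.428% ÷ 14.5% × 2120 mL = 62.58 mL
gentamicin: dilute stock: 29.7 µg/mL × 2120 mL ÷ 50000 µg/mL = 1.26 mL
potassium sulfate: 4.78 g/L × 2.12 L = 10.13 g
potassium chloride: 0.863 g/L × 2.12 L = 1.83 g

L-arginine 11.61 mL; sucrose 51.66 mL; sodium lactate 62.58 mL; gentamicin 1.26 mL; potassium sulfate 10.13 g; potassium chloride 1.83 g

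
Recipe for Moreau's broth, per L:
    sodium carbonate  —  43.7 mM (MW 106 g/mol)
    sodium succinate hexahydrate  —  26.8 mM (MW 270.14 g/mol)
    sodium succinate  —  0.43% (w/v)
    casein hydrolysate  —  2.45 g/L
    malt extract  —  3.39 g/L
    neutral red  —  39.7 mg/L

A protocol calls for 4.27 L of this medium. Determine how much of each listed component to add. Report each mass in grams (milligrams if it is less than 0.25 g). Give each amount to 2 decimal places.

Working volume: 4.27 L.
sodium carbonate: 43.7 mmol/L × 106 g/mol × 4.27 L ÷ 1000 = 19.78 g
sodium succinate hexahydrate: 26.8 mmol/L × 270.14 g/mol × 4.27 L ÷ 1000 = 30.91 g
sodium succinate: 0.43 g per 100 mL × 4270 mL ÷ 100 = 18.36 g
casein hydrolysate: 2.45 g/L × 4.27 L = 10.46 g
malt extract: 3.39 g/L × 4.27 L = 14.48 g
neutral red: 39.7 mg/L × 4.27 L = 169.52 mg

sodium carbonate 19.78 g; sodium succinate hexahydrate 30.91 g; sodium succinate 18.36 g; casein hydrolysate 10.46 g; malt extract 14.48 g; neutral red 169.52 mg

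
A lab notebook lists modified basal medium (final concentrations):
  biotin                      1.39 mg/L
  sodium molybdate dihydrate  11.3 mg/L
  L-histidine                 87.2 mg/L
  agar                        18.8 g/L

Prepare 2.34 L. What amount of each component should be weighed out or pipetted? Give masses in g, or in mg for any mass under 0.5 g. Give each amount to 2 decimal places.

biotin 3.25 mg; sodium molybdate dihydrate 26.44 mg; L-histidine 204.05 mg; agar 43.99 g

Working volume: 2.34 L.
biotin: 1.39 mg/L × 2.34 L = 3.25 mg
sodium molybdate dihydrate: 11.3 mg/L × 2.34 L = 26.44 mg
L-histidine: 87.2 mg/L × 2.34 L = 204.05 mg
agar: 18.8 g/L × 2.34 L = 43.99 g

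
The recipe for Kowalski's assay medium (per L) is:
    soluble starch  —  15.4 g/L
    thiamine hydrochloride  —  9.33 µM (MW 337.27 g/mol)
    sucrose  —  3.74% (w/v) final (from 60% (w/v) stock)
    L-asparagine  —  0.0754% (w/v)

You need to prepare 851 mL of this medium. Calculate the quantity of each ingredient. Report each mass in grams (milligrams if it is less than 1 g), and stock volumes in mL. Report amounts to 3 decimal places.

soluble starch 13.105 g; thiamine hydrochloride 2.678 mg; sucrose 53.046 mL; L-asparagine 641.654 mg

Target volume = 851 mL = 0.851 L.
soluble starch: 15.4 g/L × 0.851 L = 13.105 g
thiamine hydrochloride: 9.33 µmol/L × 337.27 g/mol × 0.851 L ÷ 1000 = 2.678 mg
sucrose: dilute stock: 3.74% ÷ 60% × 851 mL = 53.046 mL
L-asparagine: 0.0754% w/v = 0.754 g/L → 0.754 × 0.851 L = 0.641654 g = 641.654 mg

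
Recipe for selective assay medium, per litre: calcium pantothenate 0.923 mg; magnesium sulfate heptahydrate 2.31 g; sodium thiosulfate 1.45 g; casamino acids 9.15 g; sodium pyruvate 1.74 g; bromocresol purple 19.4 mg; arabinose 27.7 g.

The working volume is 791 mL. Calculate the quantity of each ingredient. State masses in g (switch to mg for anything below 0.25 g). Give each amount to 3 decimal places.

calcium pantothenate 0.730 mg; magnesium sulfate heptahydrate 1.827 g; sodium thiosulfate 1.147 g; casamino acids 7.238 g; sodium pyruvate 1.376 g; bromocresol purple 15.345 mg; arabinose 21.911 g

Ratio of target to recipe volume: 791 / 1000 = 0.791.
calcium pantothenate: 0.923 mg × (791 mL / 1000 mL) = 0.730 mg
magnesium sulfate heptahydrate: 2.31 g × (791 mL / 1000 mL) = 1.827 g
sodium thiosulfate: 1.45 g × (791 mL / 1000 mL) = 1.147 g
casamino acids: 9.15 g × (791 mL / 1000 mL) = 7.238 g
sodium pyruvate: 1.74 g × (791 mL / 1000 mL) = 1.376 g
bromocresol purple: 19.4 mg × (791 mL / 1000 mL) = 15.345 mg
arabinose: 27.7 g × (791 mL / 1000 mL) = 21.911 g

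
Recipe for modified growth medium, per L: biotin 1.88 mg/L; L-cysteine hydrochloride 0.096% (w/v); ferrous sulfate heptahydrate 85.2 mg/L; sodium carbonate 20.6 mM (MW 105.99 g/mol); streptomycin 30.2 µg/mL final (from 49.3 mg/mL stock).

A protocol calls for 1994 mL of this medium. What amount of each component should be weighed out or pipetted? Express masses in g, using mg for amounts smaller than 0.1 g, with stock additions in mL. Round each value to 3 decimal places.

biotin 3.749 mg; L-cysteine hydrochloride 1.914 g; ferrous sulfate heptahydrate 0.170 g; sodium carbonate 4.354 g; streptomycin 1.221 mL

Target volume = 1994 mL = 1.994 L.
biotin: 1.88 mg/L × 1.994 L = 3.749 mg
L-cysteine hydrochloride: 0.096 g per 100 mL × 1994 mL ÷ 100 = 1.914 g
ferrous sulfate heptahydrate: 85.2 mg/L × 1.994 L = 169.889 mg = 0.170 g
sodium carbonate: 20.6 mmol/L × 105.99 g/mol × 1.994 L ÷ 1000 = 4.354 g
streptomycin: V = C2·V2/C1 = 30.2 µg/mL × 1994 mL ÷ 49300 µg/mL = 1.221 mL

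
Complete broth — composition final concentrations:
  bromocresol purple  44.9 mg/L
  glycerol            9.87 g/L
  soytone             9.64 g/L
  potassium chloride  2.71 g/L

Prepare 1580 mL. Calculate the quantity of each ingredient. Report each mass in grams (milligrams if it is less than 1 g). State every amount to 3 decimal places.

Target volume = 1580 mL = 1.58 L.
bromocresol purple: 44.9 mg/L × 1.58 L = 70.942 mg
glycerol: 9.87 g/L × 1.58 L = 15.595 g
soytone: 9.64 g/L × 1.58 L = 15.231 g
potassium chloride: 2.71 g/L × 1.58 L = 4.282 g

bromocresol purple 70.942 mg; glycerol 15.595 g; soytone 15.231 g; potassium chloride 4.282 g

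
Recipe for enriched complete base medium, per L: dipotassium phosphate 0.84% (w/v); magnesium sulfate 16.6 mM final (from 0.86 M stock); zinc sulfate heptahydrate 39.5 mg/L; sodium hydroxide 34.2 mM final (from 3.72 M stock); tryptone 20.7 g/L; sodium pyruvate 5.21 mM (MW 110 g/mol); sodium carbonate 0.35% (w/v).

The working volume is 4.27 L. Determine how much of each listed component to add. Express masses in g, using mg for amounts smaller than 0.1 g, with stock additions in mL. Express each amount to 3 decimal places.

Working volume: 4.27 L.
dipotassium phosphate: 0.84% w/v = 8.4 g/L → 8.4 × 4.27 L = 35.868 g
magnesium sulfate: C1V1 = C2V2 → 16.6 mM × 4270 mL ÷ 860 mM = 82.421 mL
zinc sulfate heptahydrate: 39.5 mg/L × 4.27 L = 168.665 mg = 0.169 g
sodium hydroxide: C1V1 = C2V2 → 34.2 mM × 4270 mL ÷ 3720 mM = 39.256 mL
tryptone: 20.7 g/L × 4.27 L = 88.389 g
sodium pyruvate: 5.21 mmol/L × 110 g/mol × 4.27 L ÷ 1000 = 2.447 g
sodium carbonate: 0.35% w/v = 3.5 g/L → 3.5 × 4.27 L = 14.945 g

dipotassium phosphate 35.868 g; magnesium sulfate 82.421 mL; zinc sulfate heptahydrate 0.169 g; sodium hydroxide 39.256 mL; tryptone 88.389 g; sodium pyruvate 2.447 g; sodium carbonate 14.945 g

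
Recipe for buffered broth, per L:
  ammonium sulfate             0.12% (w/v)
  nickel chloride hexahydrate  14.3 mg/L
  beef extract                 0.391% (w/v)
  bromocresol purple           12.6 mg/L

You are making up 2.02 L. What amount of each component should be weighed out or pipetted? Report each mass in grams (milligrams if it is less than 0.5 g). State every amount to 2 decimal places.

Scale factor relative to 1 L: 2.02.
ammonium sulfate: 0.12 g per 100 mL × 2020 mL ÷ 100 = 2.42 g
nickel chloride hexahydrate: 14.3 mg/L × 2.02 L = 28.89 mg
beef extract: 0.391% w/v = 3.91 g/L → 3.91 × 2.02 L = 7.90 g
bromocresol purple: 12.6 mg/L × 2.02 L = 25.45 mg

ammonium sulfate 2.42 g; nickel chloride hexahydrate 28.89 mg; beef extract 7.90 g; bromocresol purple 25.45 mg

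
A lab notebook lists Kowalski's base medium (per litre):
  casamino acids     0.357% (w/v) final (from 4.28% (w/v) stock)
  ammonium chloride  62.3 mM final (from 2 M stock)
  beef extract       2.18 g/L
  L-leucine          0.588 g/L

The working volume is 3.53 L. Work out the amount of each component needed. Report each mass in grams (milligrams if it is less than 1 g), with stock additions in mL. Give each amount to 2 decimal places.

casamino acids 294.44 mL; ammonium chloride 109.96 mL; beef extract 7.70 g; L-leucine 2.08 g

Working volume: 3.53 L.
casamino acids: C1V1 = C2V2 → 0.357% ÷ 4.28% × 3530 mL = 294.44 mL
ammonium chloride: dilute stock: 62.3 mM × 3530 mL ÷ 2000 mM = 109.96 mL
beef extract: 2.18 g/L × 3.53 L = 7.70 g
L-leucine: 0.588 g/L × 3.53 L = 2.08 g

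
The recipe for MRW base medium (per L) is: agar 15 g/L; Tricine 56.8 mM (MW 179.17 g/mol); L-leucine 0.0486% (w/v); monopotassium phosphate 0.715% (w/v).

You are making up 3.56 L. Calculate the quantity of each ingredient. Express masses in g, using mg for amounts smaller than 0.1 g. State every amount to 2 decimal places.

agar 53.40 g; Tricine 36.23 g; L-leucine 1.73 g; monopotassium phosphate 25.45 g

Working volume: 3.56 L.
agar: 15 g/L × 3.56 L = 53.40 g
Tricine: 56.8 mmol/L × 179.17 g/mol × 3.56 L ÷ 1000 = 36.23 g
L-leucine: 0.0486% w/v = 0.486 g/L → 0.486 × 3.56 L = 1.73 g
monopotassium phosphate: 0.715 g per 100 mL × 3560 mL ÷ 100 = 25.45 g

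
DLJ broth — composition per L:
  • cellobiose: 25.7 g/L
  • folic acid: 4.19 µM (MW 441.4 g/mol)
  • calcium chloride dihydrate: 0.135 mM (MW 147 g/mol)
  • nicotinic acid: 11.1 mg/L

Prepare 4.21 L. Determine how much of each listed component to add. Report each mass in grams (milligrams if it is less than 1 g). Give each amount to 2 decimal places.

Working volume: 4.21 L.
cellobiose: 25.7 g/L × 4.21 L = 108.20 g
folic acid: 4.19 µmol/L × 441.4 g/mol × 4.21 L ÷ 1000 = 7.79 mg
calcium chloride dihydrate: 0.135 mmol/L × 147 mg/mmol × 4.21 L = 83.55 mg
nicotinic acid: 11.1 mg/L × 4.21 L = 46.73 mg

cellobiose 108.20 g; folic acid 7.79 mg; calcium chloride dihydrate 83.55 mg; nicotinic acid 46.73 mg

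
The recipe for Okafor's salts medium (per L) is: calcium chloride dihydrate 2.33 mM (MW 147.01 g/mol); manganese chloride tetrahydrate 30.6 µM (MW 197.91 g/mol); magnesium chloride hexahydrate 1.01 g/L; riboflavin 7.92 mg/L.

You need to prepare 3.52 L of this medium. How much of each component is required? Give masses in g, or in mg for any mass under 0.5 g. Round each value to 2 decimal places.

calcium chloride dihydrate 1.21 g; manganese chloride tetrahydrate 21.32 mg; magnesium chloride hexahydrate 3.56 g; riboflavin 27.88 mg

Working volume: 3.52 L.
calcium chloride dihydrate: 2.33 mmol/L × 147.01 g/mol × 3.52 L ÷ 1000 = 1.21 g
manganese chloride tetrahydrate: 30.6 µmol/L × 197.91 g/mol × 3.52 L ÷ 1000 = 21.32 mg
magnesium chloride hexahydrate: 1.01 g/L × 3.52 L = 3.56 g
riboflavin: 7.92 mg/L × 3.52 L = 27.88 mg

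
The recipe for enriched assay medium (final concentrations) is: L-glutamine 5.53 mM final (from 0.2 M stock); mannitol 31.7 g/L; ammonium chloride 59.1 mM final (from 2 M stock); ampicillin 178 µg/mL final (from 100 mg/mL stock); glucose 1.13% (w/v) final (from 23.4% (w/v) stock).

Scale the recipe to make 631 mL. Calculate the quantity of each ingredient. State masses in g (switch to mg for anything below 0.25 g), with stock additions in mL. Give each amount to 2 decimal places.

L-glutamine 17.45 mL; mannitol 20.00 g; ammonium chloride 18.65 mL; ampicillin 1.12 mL; glucose 30.47 mL

Scale factor relative to 1 L: 0.631.
L-glutamine: dilute stock: 5.53 mM × 631 mL ÷ 200 mM = 17.45 mL
mannitol: 31.7 g/L × 0.631 L = 20.00 g
ammonium chloride: C1V1 = C2V2 → 59.1 mM × 631 mL ÷ 2000 mM = 18.65 mL
ampicillin: C1V1 = C2V2 → 178 µg/mL × 631 mL ÷ 100000 µg/mL = 1.12 mL
glucose: V = C2·V2/C1 = 1.13% ÷ 23.4% × 631 mL = 30.47 mL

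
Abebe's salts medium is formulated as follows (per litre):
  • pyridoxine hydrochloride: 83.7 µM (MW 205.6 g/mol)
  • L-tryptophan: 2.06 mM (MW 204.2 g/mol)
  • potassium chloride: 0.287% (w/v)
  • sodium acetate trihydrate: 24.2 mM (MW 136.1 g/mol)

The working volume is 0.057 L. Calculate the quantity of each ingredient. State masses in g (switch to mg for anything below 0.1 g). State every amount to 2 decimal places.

pyridoxine hydrochloride 0.98 mg; L-tryptophan 23.98 mg; potassium chloride 0.16 g; sodium acetate trihydrate 0.19 g

Working volume: 0.057 L.
pyridoxine hydrochloride: 83.7 µmol/L × 205.6 g/mol × 0.057 L ÷ 1000 = 0.98 mg
L-tryptophan: 2.06 mmol/L × 204.2 mg/mmol × 0.057 L = 23.98 mg
potassium chloride: 0.287% w/v = 2.87 g/L → 2.87 × 0.057 L = 0.16 g
sodium acetate trihydrate: 24.2 mmol/L × 136.1 g/mol × 0.057 L ÷ 1000 = 0.19 g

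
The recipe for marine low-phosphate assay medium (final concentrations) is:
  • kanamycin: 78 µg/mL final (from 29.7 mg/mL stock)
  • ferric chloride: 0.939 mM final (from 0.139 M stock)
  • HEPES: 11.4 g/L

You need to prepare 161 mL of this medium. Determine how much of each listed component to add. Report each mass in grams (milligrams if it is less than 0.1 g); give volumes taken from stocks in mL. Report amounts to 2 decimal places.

kanamycin 0.42 mL; ferric chloride 1.09 mL; HEPES 1.84 g

Target volume = 161 mL = 0.161 L.
kanamycin: dilute stock: 78 µg/mL × 161 mL ÷ 29700 µg/mL = 0.42 mL
ferric chloride: C1V1 = C2V2 → 0.939 mM × 161 mL ÷ 139 mM = 1.09 mL
HEPES: 11.4 g/L × 0.161 L = 1.84 g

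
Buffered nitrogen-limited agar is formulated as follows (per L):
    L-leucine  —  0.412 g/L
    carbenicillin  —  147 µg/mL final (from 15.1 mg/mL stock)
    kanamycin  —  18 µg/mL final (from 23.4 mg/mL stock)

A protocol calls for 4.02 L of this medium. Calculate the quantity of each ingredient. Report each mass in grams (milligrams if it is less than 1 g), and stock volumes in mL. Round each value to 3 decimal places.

Scale factor relative to 1 L: 4.02.
L-leucine: 0.412 g/L × 4.02 L = 1.656 g
carbenicillin: dilute stock: 147 µg/mL × 4020 mL ÷ 15100 µg/mL = 39.135 mL
kanamycin: V = C2·V2/C1 = 18 µg/mL × 4020 mL ÷ 23400 µg/mL = 3.092 mL

L-leucine 1.656 g; carbenicillin 39.135 mL; kanamycin 3.092 mL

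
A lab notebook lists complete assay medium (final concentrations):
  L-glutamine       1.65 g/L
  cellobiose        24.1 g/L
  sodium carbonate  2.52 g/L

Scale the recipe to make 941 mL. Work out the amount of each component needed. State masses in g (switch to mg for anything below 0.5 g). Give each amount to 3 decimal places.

L-glutamine 1.553 g; cellobiose 22.678 g; sodium carbonate 2.371 g

Working volume: 941 mL = 0.941 L.
L-glutamine: 1.65 g/L × 0.941 L = 1.553 g
cellobiose: 24.1 g/L × 0.941 L = 22.678 g
sodium carbonate: 2.52 g/L × 0.941 L = 2.371 g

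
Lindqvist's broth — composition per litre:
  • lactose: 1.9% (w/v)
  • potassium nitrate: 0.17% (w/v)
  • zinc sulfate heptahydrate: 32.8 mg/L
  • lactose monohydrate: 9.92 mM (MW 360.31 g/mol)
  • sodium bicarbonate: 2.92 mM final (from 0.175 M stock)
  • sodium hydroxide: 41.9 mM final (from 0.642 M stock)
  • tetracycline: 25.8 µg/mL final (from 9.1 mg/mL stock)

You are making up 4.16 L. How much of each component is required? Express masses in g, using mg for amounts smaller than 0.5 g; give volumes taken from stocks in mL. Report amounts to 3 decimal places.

Working volume: 4.16 L.
lactose: 1.9 g per 100 mL × 4160 mL ÷ 100 = 79.040 g
potassium nitrate: 0.17 g per 100 mL × 4160 mL ÷ 100 = 7.072 g
zinc sulfate heptahydrate: 32.8 mg/L × 4.16 L = 136.448 mg
lactose monohydrate: 9.92 mmol/L × 360.31 g/mol × 4.16 L ÷ 1000 = 14.869 g
sodium bicarbonate: dilute stock: 2.92 mM × 4160 mL ÷ 175 mM = 69.413 mL
sodium hydroxide: dilute stock: 41.9 mM × 4160 mL ÷ 642 mM = 271.502 mL
tetracycline: C1V1 = C2V2 → 25.8 µg/mL × 4160 mL ÷ 9100 µg/mL = 11.794 mL

lactose 79.040 g; potassium nitrate 7.072 g; zinc sulfate heptahydrate 136.448 mg; lactose monohydrate 14.869 g; sodium bicarbonate 69.413 mL; sodium hydroxide 271.502 mL; tetracycline 11.794 mL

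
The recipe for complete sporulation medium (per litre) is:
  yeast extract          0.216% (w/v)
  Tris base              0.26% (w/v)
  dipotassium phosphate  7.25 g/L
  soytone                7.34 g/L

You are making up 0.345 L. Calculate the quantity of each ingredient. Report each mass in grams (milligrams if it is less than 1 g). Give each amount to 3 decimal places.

Scale factor relative to 1 L: 0.345.
yeast extract: 0.216% w/v = 2.16 g/L → 2.16 × 0.345 L = 0.7452 g = 745.200 mg
Tris base: 0.26% w/v = 2.6 g/L → 2.6 × 0.345 L = 0.897 g = 897.000 mg
dipotassium phosphate: 7.25 g/L × 0.345 L = 2.501 g
soytone: 7.34 g/L × 0.345 L = 2.532 g

yeast extract 745.200 mg; Tris base 897.000 mg; dipotassium phosphate 2.501 g; soytone 2.532 g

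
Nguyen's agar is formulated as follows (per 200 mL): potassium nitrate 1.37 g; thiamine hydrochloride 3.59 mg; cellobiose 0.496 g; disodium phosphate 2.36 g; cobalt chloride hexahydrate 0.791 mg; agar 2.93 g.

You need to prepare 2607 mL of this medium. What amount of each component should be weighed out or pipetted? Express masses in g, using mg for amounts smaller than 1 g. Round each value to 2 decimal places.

Scale factor = 2607 mL / 200 mL = 13.035.
potassium nitrate: 1.37 g × (2607 mL / 200 mL) = 17.86 g
thiamine hydrochloride: 3.59 mg × (2607 mL / 200 mL) = 46.80 mg
cellobiose: 0.496 g × (2607 mL / 200 mL) = 6.47 g
disodium phosphate: 2.36 g × (2607 mL / 200 mL) = 30.76 g
cobalt chloride hexahydrate: 0.791 mg × (2607 mL / 200 mL) = 10.31 mg
agar: 2.93 g × (2607 mL / 200 mL) = 38.19 g

potassium nitrate 17.86 g; thiamine hydrochloride 46.80 mg; cellobiose 6.47 g; disodium phosphate 30.76 g; cobalt chloride hexahydrate 10.31 mg; agar 38.19 g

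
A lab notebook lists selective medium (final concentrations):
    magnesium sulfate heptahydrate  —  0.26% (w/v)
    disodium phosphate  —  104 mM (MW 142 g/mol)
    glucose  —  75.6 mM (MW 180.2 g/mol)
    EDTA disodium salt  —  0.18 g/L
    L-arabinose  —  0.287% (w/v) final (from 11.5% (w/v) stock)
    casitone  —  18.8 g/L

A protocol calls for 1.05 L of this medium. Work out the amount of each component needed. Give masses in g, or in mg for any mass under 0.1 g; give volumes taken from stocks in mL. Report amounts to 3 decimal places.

Scale factor relative to 1 L: 1.05.
magnesium sulfate heptahydrate: 0.26 g per 100 mL × 1050 mL ÷ 100 = 2.730 g
disodium phosphate: 104 mmol/L × 142 g/mol × 1.05 L ÷ 1000 = 15.506 g
glucose: 75.6 mmol/L × 180.2 g/mol × 1.05 L ÷ 1000 = 14.304 g
EDTA disodium salt: 0.18 g/L × 1.05 L = 0.189 g
L-arabinose: V = C2·V2/C1 = 0.287% ÷ 11.5% × 1050 mL = 26.204 mL
casitone: 18.8 g/L × 1.05 L = 19.740 g

magnesium sulfate heptahydrate 2.730 g; disodium phosphate 15.506 g; glucose 14.304 g; EDTA disodium salt 0.189 g; L-arabinose 26.204 mL; casitone 19.740 g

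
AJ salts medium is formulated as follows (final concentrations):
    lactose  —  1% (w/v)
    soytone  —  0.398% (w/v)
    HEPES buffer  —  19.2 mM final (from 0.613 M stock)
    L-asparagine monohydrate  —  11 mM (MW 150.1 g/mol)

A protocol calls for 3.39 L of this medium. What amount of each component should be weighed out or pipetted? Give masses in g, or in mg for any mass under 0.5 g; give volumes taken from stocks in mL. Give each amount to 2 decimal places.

lactose 33.90 g; soytone 13.49 g; HEPES buffer 106.18 mL; L-asparagine monohydrate 5.60 g

Scale factor relative to 1 L: 3.39.
lactose: 1% w/v = 10 g/L → 10 × 3.39 L = 33.90 g
soytone: 0.398% w/v = 3.98 g/L → 3.98 × 3.39 L = 13.49 g
HEPES buffer: V = C2·V2/C1 = 19.2 mM × 3390 mL ÷ 613 mM = 106.18 mL
L-asparagine monohydrate: 11 mmol/L × 150.1 g/mol × 3.39 L ÷ 1000 = 5.60 g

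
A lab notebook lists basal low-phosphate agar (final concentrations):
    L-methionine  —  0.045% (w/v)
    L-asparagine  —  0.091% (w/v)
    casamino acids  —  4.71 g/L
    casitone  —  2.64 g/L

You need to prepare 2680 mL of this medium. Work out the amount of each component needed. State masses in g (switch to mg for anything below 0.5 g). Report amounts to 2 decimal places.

Target volume = 2680 mL = 2.68 L.
L-methionine: 0.045 g per 100 mL × 2680 mL ÷ 100 = 1.21 g
L-asparagine: 0.091 g per 100 mL × 2680 mL ÷ 100 = 2.44 g
casamino acids: 4.71 g/L × 2.68 L = 12.62 g
casitone: 2.64 g/L × 2.68 L = 7.08 g

L-methionine 1.21 g; L-asparagine 2.44 g; casamino acids 12.62 g; casitone 7.08 g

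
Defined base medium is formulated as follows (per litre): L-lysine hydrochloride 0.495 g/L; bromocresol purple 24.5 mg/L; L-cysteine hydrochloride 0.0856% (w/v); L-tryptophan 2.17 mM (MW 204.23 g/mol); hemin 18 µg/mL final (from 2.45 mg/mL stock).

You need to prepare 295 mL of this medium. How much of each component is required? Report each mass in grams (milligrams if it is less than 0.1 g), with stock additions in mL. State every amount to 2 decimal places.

Working volume: 295 mL = 0.295 L.
L-lysine hydrochloride: 0.495 g/L × 0.295 L = 0.15 g
bromocresol purple: 24.5 mg/L × 0.295 L = 7.23 mg
L-cysteine hydrochloride: 0.0856% w/v = 0.856 g/L → 0.856 × 0.295 L = 0.25 g
L-tryptophan: 2.17 mmol/L × 204.23 g/mol × 0.295 L ÷ 1000 = 0.13 g
hemin: C1V1 = C2V2 → 18 µg/mL × 295 mL ÷ 2450 µg/mL = 2.17 mL

L-lysine hydrochloride 0.15 g; bromocresol purple 7.23 mg; L-cysteine hydrochloride 0.25 g; L-tryptophan 0.13 g; hemin 2.17 mL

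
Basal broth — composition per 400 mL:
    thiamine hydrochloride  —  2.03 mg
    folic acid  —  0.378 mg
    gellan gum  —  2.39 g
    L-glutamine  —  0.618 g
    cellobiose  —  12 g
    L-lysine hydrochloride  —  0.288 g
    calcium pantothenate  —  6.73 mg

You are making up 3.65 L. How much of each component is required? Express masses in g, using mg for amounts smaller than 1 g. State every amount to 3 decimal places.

thiamine hydrochloride 18.524 mg; folic acid 3.449 mg; gellan gum 21.809 g; L-glutamine 5.639 g; cellobiose 109.500 g; L-lysine hydrochloride 2.628 g; calcium pantothenate 61.411 mg

Scale factor = 3650 mL / 400 mL = 9.125.
thiamine hydrochloride: 2.03 mg × (3650 mL / 400 mL) = 18.524 mg
folic acid: 0.378 mg × (3650 mL / 400 mL) = 3.449 mg
gellan gum: 2.39 g × (3650 mL / 400 mL) = 21.809 g
L-glutamine: 0.618 g × (3650 mL / 400 mL) = 5.639 g
cellobiose: 12 g × (3650 mL / 400 mL) = 109.500 g
L-lysine hydrochloride: 0.288 g × (3650 mL / 400 mL) = 2.628 g
calcium pantothenate: 6.73 mg × (3650 mL / 400 mL) = 61.411 mg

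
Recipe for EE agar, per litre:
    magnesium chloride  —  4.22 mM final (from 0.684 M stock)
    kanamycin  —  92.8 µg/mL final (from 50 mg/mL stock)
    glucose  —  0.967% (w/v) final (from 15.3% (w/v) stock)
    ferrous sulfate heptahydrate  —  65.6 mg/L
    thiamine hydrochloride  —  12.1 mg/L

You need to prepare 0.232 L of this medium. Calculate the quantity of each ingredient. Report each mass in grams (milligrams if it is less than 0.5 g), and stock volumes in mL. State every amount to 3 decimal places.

Scale factor relative to 1 L: 0.232.
magnesium chloride: V = C2·V2/C1 = 4.22 mM × 232 mL ÷ 684 mM = 1.431 mL
kanamycin: dilute stock: 92.8 µg/mL × 232 mL ÷ 50000 µg/mL = 0.431 mL
glucose: V = C2·V2/C1 = 0.967% ÷ 15.3% × 232 mL = 14.663 mL
ferrous sulfate heptahydrate: 65.6 mg/L × 0.232 L = 15.219 mg
thiamine hydrochloride: 12.1 mg/L × 0.232 L = 2.807 mg

magnesium chloride 1.431 mL; kanamycin 0.431 mL; glucose 14.663 mL; ferrous sulfate heptahydrate 15.219 mg; thiamine hydrochloride 2.807 mg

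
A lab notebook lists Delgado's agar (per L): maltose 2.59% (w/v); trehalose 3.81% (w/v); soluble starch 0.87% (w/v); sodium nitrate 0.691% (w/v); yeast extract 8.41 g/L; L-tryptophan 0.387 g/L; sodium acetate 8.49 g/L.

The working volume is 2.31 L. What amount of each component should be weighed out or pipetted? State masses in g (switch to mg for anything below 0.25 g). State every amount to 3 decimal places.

maltose 59.829 g; trehalose 88.011 g; soluble starch 20.097 g; sodium nitrate 15.962 g; yeast extract 19.427 g; L-tryptophan 0.894 g; sodium acetate 19.612 g

Scale factor relative to 1 L: 2.31.
maltose: 2.59 g per 100 mL × 2310 mL ÷ 100 = 59.829 g
trehalose: 3.81 g per 100 mL × 2310 mL ÷ 100 = 88.011 g
soluble starch: 0.87% w/v = 8.7 g/L → 8.7 × 2.31 L = 20.097 g
sodium nitrate: 0.691 g per 100 mL × 2310 mL ÷ 100 = 15.962 g
yeast extract: 8.41 g/L × 2.31 L = 19.427 g
L-tryptophan: 0.387 g/L × 2.31 L = 0.894 g
sodium acetate: 8.49 g/L × 2.31 L = 19.612 g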